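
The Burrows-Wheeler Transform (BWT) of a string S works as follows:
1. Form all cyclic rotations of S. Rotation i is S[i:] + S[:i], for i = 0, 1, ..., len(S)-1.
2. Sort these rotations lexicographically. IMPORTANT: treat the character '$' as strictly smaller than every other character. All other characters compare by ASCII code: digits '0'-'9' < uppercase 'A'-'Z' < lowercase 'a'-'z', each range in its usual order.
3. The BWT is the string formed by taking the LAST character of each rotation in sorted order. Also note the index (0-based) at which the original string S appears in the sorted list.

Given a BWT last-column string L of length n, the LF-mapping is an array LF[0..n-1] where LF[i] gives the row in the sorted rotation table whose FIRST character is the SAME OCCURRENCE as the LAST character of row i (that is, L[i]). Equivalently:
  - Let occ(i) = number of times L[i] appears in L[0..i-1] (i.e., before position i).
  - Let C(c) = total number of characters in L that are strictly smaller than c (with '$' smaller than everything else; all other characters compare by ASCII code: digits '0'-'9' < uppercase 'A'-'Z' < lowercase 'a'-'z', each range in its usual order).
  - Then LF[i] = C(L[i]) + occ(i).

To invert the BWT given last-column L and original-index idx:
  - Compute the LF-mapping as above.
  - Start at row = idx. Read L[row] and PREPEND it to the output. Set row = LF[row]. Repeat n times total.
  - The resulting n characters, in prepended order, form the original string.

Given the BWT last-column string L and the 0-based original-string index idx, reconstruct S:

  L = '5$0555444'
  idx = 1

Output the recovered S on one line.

Answer: 04545455$

Derivation:
LF mapping: 5 0 1 6 7 8 2 3 4
Walk LF starting at row 1, prepending L[row]:
  step 1: row=1, L[1]='$', prepend. Next row=LF[1]=0
  step 2: row=0, L[0]='5', prepend. Next row=LF[0]=5
  step 3: row=5, L[5]='5', prepend. Next row=LF[5]=8
  step 4: row=8, L[8]='4', prepend. Next row=LF[8]=4
  step 5: row=4, L[4]='5', prepend. Next row=LF[4]=7
  step 6: row=7, L[7]='4', prepend. Next row=LF[7]=3
  step 7: row=3, L[3]='5', prepend. Next row=LF[3]=6
  step 8: row=6, L[6]='4', prepend. Next row=LF[6]=2
  step 9: row=2, L[2]='0', prepend. Next row=LF[2]=1
Reversed output: 04545455$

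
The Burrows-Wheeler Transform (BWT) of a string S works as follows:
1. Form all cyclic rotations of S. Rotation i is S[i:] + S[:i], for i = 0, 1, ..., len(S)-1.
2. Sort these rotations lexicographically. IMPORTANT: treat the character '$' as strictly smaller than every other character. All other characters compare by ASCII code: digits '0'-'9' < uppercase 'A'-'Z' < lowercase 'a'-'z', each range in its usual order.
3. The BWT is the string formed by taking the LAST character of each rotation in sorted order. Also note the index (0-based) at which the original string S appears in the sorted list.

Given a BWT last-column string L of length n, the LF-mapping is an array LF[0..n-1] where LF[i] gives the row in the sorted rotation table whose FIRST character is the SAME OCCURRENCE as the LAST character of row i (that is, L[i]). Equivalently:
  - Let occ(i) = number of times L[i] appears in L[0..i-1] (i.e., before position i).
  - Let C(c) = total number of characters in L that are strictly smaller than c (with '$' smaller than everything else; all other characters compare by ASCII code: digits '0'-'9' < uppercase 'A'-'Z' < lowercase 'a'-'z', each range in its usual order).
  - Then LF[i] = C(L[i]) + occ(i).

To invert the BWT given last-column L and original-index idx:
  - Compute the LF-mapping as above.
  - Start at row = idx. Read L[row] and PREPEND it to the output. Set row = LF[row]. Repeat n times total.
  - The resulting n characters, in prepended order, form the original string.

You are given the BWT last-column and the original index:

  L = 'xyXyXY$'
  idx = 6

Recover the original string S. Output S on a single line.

LF mapping: 4 5 1 6 2 3 0
Walk LF starting at row 6, prepending L[row]:
  step 1: row=6, L[6]='$', prepend. Next row=LF[6]=0
  step 2: row=0, L[0]='x', prepend. Next row=LF[0]=4
  step 3: row=4, L[4]='X', prepend. Next row=LF[4]=2
  step 4: row=2, L[2]='X', prepend. Next row=LF[2]=1
  step 5: row=1, L[1]='y', prepend. Next row=LF[1]=5
  step 6: row=5, L[5]='Y', prepend. Next row=LF[5]=3
  step 7: row=3, L[3]='y', prepend. Next row=LF[3]=6
Reversed output: yYyXXx$

Answer: yYyXXx$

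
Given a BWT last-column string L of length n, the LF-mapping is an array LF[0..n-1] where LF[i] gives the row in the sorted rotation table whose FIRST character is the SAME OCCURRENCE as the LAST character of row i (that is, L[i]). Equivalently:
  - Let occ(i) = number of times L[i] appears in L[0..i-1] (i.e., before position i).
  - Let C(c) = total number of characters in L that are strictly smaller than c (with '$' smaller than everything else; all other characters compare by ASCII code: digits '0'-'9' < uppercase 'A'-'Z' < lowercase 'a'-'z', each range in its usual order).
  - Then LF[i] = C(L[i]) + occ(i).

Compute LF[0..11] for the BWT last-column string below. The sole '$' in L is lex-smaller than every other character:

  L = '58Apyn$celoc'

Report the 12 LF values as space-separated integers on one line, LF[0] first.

Char counts: '$':1, '5':1, '8':1, 'A':1, 'c':2, 'e':1, 'l':1, 'n':1, 'o':1, 'p':1, 'y':1
C (first-col start): C('$')=0, C('5')=1, C('8')=2, C('A')=3, C('c')=4, C('e')=6, C('l')=7, C('n')=8, C('o')=9, C('p')=10, C('y')=11
L[0]='5': occ=0, LF[0]=C('5')+0=1+0=1
L[1]='8': occ=0, LF[1]=C('8')+0=2+0=2
L[2]='A': occ=0, LF[2]=C('A')+0=3+0=3
L[3]='p': occ=0, LF[3]=C('p')+0=10+0=10
L[4]='y': occ=0, LF[4]=C('y')+0=11+0=11
L[5]='n': occ=0, LF[5]=C('n')+0=8+0=8
L[6]='$': occ=0, LF[6]=C('$')+0=0+0=0
L[7]='c': occ=0, LF[7]=C('c')+0=4+0=4
L[8]='e': occ=0, LF[8]=C('e')+0=6+0=6
L[9]='l': occ=0, LF[9]=C('l')+0=7+0=7
L[10]='o': occ=0, LF[10]=C('o')+0=9+0=9
L[11]='c': occ=1, LF[11]=C('c')+1=4+1=5

Answer: 1 2 3 10 11 8 0 4 6 7 9 5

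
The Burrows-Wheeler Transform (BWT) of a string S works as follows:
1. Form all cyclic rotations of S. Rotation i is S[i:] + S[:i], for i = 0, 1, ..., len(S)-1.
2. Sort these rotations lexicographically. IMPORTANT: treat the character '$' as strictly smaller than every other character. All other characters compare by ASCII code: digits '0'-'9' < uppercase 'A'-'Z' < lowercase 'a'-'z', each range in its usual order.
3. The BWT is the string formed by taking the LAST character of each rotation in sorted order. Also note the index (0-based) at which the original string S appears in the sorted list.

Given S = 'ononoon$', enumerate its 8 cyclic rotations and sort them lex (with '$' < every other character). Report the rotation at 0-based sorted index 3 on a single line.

All 8 rotations (rotation i = S[i:]+S[:i]):
  rot[0] = ononoon$
  rot[1] = nonoon$o
  rot[2] = onoon$on
  rot[3] = noon$ono
  rot[4] = oon$onon
  rot[5] = on$onono
  rot[6] = n$ononoo
  rot[7] = $ononoon
Sorted (with $ < everything):
  sorted[0] = $ononoon
  sorted[1] = n$ononoo
  sorted[2] = nonoon$o
  sorted[3] = noon$ono
  sorted[4] = on$onono
  sorted[5] = ononoon$
  sorted[6] = onoon$on
  sorted[7] = oon$onon
sorted[3] = noon$ono

Answer: noon$ono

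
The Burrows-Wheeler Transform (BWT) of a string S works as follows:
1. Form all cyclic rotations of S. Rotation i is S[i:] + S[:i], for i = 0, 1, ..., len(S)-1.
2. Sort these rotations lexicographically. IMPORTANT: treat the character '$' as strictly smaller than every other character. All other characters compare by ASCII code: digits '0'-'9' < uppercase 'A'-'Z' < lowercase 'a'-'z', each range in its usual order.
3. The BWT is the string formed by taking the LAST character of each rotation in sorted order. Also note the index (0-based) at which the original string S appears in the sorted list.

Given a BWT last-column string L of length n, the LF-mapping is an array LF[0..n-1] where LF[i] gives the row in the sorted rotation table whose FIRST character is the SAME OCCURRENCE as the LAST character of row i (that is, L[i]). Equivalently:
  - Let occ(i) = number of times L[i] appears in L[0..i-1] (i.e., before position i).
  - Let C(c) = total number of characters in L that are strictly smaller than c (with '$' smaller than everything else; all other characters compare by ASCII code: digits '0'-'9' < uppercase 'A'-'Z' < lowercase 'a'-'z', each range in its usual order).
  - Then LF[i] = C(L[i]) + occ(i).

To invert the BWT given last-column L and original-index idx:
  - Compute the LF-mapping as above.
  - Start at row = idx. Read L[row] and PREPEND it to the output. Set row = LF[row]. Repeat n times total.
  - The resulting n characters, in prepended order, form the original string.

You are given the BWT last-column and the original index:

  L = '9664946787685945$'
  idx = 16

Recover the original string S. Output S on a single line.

LF mapping: 14 6 7 1 15 2 8 10 12 11 9 13 4 16 3 5 0
Walk LF starting at row 16, prepending L[row]:
  step 1: row=16, L[16]='$', prepend. Next row=LF[16]=0
  step 2: row=0, L[0]='9', prepend. Next row=LF[0]=14
  step 3: row=14, L[14]='4', prepend. Next row=LF[14]=3
  step 4: row=3, L[3]='4', prepend. Next row=LF[3]=1
  step 5: row=1, L[1]='6', prepend. Next row=LF[1]=6
  step 6: row=6, L[6]='6', prepend. Next row=LF[6]=8
  step 7: row=8, L[8]='8', prepend. Next row=LF[8]=12
  step 8: row=12, L[12]='5', prepend. Next row=LF[12]=4
  step 9: row=4, L[4]='9', prepend. Next row=LF[4]=15
  step 10: row=15, L[15]='5', prepend. Next row=LF[15]=5
  step 11: row=5, L[5]='4', prepend. Next row=LF[5]=2
  step 12: row=2, L[2]='6', prepend. Next row=LF[2]=7
  step 13: row=7, L[7]='7', prepend. Next row=LF[7]=10
  step 14: row=10, L[10]='6', prepend. Next row=LF[10]=9
  step 15: row=9, L[9]='7', prepend. Next row=LF[9]=11
  step 16: row=11, L[11]='8', prepend. Next row=LF[11]=13
  step 17: row=13, L[13]='9', prepend. Next row=LF[13]=16
Reversed output: 9876764595866449$

Answer: 9876764595866449$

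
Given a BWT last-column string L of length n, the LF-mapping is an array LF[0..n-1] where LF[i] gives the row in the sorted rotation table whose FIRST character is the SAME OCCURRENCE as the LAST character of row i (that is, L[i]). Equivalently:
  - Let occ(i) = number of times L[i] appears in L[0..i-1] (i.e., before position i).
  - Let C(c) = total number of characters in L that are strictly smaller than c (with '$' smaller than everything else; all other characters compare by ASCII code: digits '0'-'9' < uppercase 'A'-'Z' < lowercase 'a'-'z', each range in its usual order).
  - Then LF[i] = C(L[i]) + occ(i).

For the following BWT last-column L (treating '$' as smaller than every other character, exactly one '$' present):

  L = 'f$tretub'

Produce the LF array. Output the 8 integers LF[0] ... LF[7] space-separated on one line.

Answer: 3 0 5 4 2 6 7 1

Derivation:
Char counts: '$':1, 'b':1, 'e':1, 'f':1, 'r':1, 't':2, 'u':1
C (first-col start): C('$')=0, C('b')=1, C('e')=2, C('f')=3, C('r')=4, C('t')=5, C('u')=7
L[0]='f': occ=0, LF[0]=C('f')+0=3+0=3
L[1]='$': occ=0, LF[1]=C('$')+0=0+0=0
L[2]='t': occ=0, LF[2]=C('t')+0=5+0=5
L[3]='r': occ=0, LF[3]=C('r')+0=4+0=4
L[4]='e': occ=0, LF[4]=C('e')+0=2+0=2
L[5]='t': occ=1, LF[5]=C('t')+1=5+1=6
L[6]='u': occ=0, LF[6]=C('u')+0=7+0=7
L[7]='b': occ=0, LF[7]=C('b')+0=1+0=1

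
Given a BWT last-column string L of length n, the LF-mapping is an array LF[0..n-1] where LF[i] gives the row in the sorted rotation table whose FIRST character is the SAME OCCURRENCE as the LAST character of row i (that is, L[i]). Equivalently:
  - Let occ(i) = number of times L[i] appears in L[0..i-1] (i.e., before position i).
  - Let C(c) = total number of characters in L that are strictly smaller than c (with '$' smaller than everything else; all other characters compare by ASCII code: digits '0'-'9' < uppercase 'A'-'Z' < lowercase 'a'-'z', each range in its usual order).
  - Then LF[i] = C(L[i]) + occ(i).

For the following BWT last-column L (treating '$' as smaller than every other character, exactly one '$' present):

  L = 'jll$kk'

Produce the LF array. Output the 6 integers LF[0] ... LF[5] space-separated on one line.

Answer: 1 4 5 0 2 3

Derivation:
Char counts: '$':1, 'j':1, 'k':2, 'l':2
C (first-col start): C('$')=0, C('j')=1, C('k')=2, C('l')=4
L[0]='j': occ=0, LF[0]=C('j')+0=1+0=1
L[1]='l': occ=0, LF[1]=C('l')+0=4+0=4
L[2]='l': occ=1, LF[2]=C('l')+1=4+1=5
L[3]='$': occ=0, LF[3]=C('$')+0=0+0=0
L[4]='k': occ=0, LF[4]=C('k')+0=2+0=2
L[5]='k': occ=1, LF[5]=C('k')+1=2+1=3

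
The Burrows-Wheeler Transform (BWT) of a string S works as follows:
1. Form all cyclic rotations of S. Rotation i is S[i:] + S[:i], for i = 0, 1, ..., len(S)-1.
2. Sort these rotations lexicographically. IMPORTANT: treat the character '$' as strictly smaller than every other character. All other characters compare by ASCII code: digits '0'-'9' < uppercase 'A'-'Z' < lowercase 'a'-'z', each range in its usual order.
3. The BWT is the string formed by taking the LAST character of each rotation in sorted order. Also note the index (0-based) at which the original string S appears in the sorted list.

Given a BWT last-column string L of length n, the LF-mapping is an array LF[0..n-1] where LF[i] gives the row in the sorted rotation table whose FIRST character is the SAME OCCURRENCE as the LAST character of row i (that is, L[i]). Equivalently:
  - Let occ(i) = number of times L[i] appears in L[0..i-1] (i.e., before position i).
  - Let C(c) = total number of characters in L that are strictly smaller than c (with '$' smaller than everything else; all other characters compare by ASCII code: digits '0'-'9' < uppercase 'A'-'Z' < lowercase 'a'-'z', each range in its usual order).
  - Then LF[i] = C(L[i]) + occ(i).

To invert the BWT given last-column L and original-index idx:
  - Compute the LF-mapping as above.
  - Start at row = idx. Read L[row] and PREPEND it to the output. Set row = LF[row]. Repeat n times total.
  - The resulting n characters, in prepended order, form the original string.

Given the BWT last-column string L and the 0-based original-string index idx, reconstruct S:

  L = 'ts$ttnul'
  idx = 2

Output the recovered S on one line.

LF mapping: 4 3 0 5 6 2 7 1
Walk LF starting at row 2, prepending L[row]:
  step 1: row=2, L[2]='$', prepend. Next row=LF[2]=0
  step 2: row=0, L[0]='t', prepend. Next row=LF[0]=4
  step 3: row=4, L[4]='t', prepend. Next row=LF[4]=6
  step 4: row=6, L[6]='u', prepend. Next row=LF[6]=7
  step 5: row=7, L[7]='l', prepend. Next row=LF[7]=1
  step 6: row=1, L[1]='s', prepend. Next row=LF[1]=3
  step 7: row=3, L[3]='t', prepend. Next row=LF[3]=5
  step 8: row=5, L[5]='n', prepend. Next row=LF[5]=2
Reversed output: ntslutt$

Answer: ntslutt$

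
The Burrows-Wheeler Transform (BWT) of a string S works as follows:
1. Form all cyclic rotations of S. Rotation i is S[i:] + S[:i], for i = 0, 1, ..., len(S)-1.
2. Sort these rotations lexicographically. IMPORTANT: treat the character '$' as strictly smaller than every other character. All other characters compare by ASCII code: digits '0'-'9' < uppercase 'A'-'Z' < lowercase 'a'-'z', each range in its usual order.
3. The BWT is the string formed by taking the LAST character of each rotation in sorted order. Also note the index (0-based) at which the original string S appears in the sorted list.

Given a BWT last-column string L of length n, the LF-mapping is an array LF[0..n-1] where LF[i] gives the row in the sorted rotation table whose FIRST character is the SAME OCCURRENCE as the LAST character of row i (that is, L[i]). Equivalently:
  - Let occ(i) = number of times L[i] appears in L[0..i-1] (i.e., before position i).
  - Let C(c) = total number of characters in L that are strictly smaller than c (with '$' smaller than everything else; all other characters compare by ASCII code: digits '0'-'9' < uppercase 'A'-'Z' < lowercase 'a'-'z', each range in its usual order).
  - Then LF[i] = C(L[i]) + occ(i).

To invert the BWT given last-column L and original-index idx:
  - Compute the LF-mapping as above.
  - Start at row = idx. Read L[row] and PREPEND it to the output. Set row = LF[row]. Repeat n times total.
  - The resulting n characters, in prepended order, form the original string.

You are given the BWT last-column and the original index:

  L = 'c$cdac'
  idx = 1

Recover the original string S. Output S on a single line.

LF mapping: 2 0 3 5 1 4
Walk LF starting at row 1, prepending L[row]:
  step 1: row=1, L[1]='$', prepend. Next row=LF[1]=0
  step 2: row=0, L[0]='c', prepend. Next row=LF[0]=2
  step 3: row=2, L[2]='c', prepend. Next row=LF[2]=3
  step 4: row=3, L[3]='d', prepend. Next row=LF[3]=5
  step 5: row=5, L[5]='c', prepend. Next row=LF[5]=4
  step 6: row=4, L[4]='a', prepend. Next row=LF[4]=1
Reversed output: acdcc$

Answer: acdcc$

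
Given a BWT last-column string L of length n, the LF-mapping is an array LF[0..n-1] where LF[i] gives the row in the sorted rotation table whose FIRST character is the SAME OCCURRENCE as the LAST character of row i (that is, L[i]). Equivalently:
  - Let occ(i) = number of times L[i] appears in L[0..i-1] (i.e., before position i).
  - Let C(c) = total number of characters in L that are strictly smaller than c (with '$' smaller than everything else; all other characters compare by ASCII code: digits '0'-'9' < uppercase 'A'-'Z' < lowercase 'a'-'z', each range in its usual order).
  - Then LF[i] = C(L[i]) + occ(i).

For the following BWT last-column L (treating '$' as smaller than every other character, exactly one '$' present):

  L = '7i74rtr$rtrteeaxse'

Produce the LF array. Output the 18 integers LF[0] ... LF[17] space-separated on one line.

Answer: 2 8 3 1 9 14 10 0 11 15 12 16 5 6 4 17 13 7

Derivation:
Char counts: '$':1, '4':1, '7':2, 'a':1, 'e':3, 'i':1, 'r':4, 's':1, 't':3, 'x':1
C (first-col start): C('$')=0, C('4')=1, C('7')=2, C('a')=4, C('e')=5, C('i')=8, C('r')=9, C('s')=13, C('t')=14, C('x')=17
L[0]='7': occ=0, LF[0]=C('7')+0=2+0=2
L[1]='i': occ=0, LF[1]=C('i')+0=8+0=8
L[2]='7': occ=1, LF[2]=C('7')+1=2+1=3
L[3]='4': occ=0, LF[3]=C('4')+0=1+0=1
L[4]='r': occ=0, LF[4]=C('r')+0=9+0=9
L[5]='t': occ=0, LF[5]=C('t')+0=14+0=14
L[6]='r': occ=1, LF[6]=C('r')+1=9+1=10
L[7]='$': occ=0, LF[7]=C('$')+0=0+0=0
L[8]='r': occ=2, LF[8]=C('r')+2=9+2=11
L[9]='t': occ=1, LF[9]=C('t')+1=14+1=15
L[10]='r': occ=3, LF[10]=C('r')+3=9+3=12
L[11]='t': occ=2, LF[11]=C('t')+2=14+2=16
L[12]='e': occ=0, LF[12]=C('e')+0=5+0=5
L[13]='e': occ=1, LF[13]=C('e')+1=5+1=6
L[14]='a': occ=0, LF[14]=C('a')+0=4+0=4
L[15]='x': occ=0, LF[15]=C('x')+0=17+0=17
L[16]='s': occ=0, LF[16]=C('s')+0=13+0=13
L[17]='e': occ=2, LF[17]=C('e')+2=5+2=7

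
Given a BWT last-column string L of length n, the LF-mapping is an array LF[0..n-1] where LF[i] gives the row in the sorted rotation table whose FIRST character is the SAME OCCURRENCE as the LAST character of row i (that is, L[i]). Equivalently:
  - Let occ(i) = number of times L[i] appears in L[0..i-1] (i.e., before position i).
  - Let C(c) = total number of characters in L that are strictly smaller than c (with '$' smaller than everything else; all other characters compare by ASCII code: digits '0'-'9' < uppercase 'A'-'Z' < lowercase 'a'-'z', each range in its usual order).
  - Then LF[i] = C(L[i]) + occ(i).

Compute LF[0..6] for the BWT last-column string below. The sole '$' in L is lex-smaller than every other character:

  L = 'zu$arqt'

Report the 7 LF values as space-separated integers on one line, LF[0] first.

Char counts: '$':1, 'a':1, 'q':1, 'r':1, 't':1, 'u':1, 'z':1
C (first-col start): C('$')=0, C('a')=1, C('q')=2, C('r')=3, C('t')=4, C('u')=5, C('z')=6
L[0]='z': occ=0, LF[0]=C('z')+0=6+0=6
L[1]='u': occ=0, LF[1]=C('u')+0=5+0=5
L[2]='$': occ=0, LF[2]=C('$')+0=0+0=0
L[3]='a': occ=0, LF[3]=C('a')+0=1+0=1
L[4]='r': occ=0, LF[4]=C('r')+0=3+0=3
L[5]='q': occ=0, LF[5]=C('q')+0=2+0=2
L[6]='t': occ=0, LF[6]=C('t')+0=4+0=4

Answer: 6 5 0 1 3 2 4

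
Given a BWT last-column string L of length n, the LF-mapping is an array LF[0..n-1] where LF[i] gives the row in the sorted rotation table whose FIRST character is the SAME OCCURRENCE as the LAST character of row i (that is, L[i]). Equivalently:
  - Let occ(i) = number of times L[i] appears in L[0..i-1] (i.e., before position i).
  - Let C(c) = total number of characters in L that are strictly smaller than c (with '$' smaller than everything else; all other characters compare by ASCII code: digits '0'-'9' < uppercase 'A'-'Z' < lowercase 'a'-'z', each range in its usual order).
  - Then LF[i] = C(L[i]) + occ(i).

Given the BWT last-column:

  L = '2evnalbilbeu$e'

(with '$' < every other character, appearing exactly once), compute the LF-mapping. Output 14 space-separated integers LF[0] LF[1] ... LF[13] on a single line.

Answer: 1 5 13 11 2 9 3 8 10 4 6 12 0 7

Derivation:
Char counts: '$':1, '2':1, 'a':1, 'b':2, 'e':3, 'i':1, 'l':2, 'n':1, 'u':1, 'v':1
C (first-col start): C('$')=0, C('2')=1, C('a')=2, C('b')=3, C('e')=5, C('i')=8, C('l')=9, C('n')=11, C('u')=12, C('v')=13
L[0]='2': occ=0, LF[0]=C('2')+0=1+0=1
L[1]='e': occ=0, LF[1]=C('e')+0=5+0=5
L[2]='v': occ=0, LF[2]=C('v')+0=13+0=13
L[3]='n': occ=0, LF[3]=C('n')+0=11+0=11
L[4]='a': occ=0, LF[4]=C('a')+0=2+0=2
L[5]='l': occ=0, LF[5]=C('l')+0=9+0=9
L[6]='b': occ=0, LF[6]=C('b')+0=3+0=3
L[7]='i': occ=0, LF[7]=C('i')+0=8+0=8
L[8]='l': occ=1, LF[8]=C('l')+1=9+1=10
L[9]='b': occ=1, LF[9]=C('b')+1=3+1=4
L[10]='e': occ=1, LF[10]=C('e')+1=5+1=6
L[11]='u': occ=0, LF[11]=C('u')+0=12+0=12
L[12]='$': occ=0, LF[12]=C('$')+0=0+0=0
L[13]='e': occ=2, LF[13]=C('e')+2=5+2=7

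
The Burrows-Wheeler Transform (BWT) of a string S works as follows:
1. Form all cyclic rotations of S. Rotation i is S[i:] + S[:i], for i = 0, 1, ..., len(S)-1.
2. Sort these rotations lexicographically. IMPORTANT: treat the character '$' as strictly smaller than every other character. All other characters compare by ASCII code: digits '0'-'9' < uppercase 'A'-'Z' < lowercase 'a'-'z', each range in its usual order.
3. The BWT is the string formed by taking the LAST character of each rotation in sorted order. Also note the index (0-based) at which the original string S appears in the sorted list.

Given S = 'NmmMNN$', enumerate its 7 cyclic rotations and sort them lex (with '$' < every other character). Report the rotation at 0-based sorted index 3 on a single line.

Answer: NN$NmmM

Derivation:
All 7 rotations (rotation i = S[i:]+S[:i]):
  rot[0] = NmmMNN$
  rot[1] = mmMNN$N
  rot[2] = mMNN$Nm
  rot[3] = MNN$Nmm
  rot[4] = NN$NmmM
  rot[5] = N$NmmMN
  rot[6] = $NmmMNN
Sorted (with $ < everything):
  sorted[0] = $NmmMNN
  sorted[1] = MNN$Nmm
  sorted[2] = N$NmmMN
  sorted[3] = NN$NmmM
  sorted[4] = NmmMNN$
  sorted[5] = mMNN$Nm
  sorted[6] = mmMNN$N
sorted[3] = NN$NmmM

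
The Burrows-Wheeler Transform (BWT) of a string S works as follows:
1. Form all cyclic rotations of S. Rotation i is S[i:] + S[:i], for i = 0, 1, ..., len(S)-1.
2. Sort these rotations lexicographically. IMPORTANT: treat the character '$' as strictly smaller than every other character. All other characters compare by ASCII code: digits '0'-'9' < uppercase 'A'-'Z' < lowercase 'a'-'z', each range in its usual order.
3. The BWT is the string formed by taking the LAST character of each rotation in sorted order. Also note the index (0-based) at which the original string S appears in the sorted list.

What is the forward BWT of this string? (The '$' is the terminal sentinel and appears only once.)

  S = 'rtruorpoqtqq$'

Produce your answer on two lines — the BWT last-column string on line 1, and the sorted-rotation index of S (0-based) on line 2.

All 13 rotations (rotation i = S[i:]+S[:i]):
  rot[0] = rtruorpoqtqq$
  rot[1] = truorpoqtqq$r
  rot[2] = ruorpoqtqq$rt
  rot[3] = uorpoqtqq$rtr
  rot[4] = orpoqtqq$rtru
  rot[5] = rpoqtqq$rtruo
  rot[6] = poqtqq$rtruor
  rot[7] = oqtqq$rtruorp
  rot[8] = qtqq$rtruorpo
  rot[9] = tqq$rtruorpoq
  rot[10] = qq$rtruorpoqt
  rot[11] = q$rtruorpoqtq
  rot[12] = $rtruorpoqtqq
Sorted (with $ < everything):
  sorted[0] = $rtruorpoqtqq  (last char: 'q')
  sorted[1] = oqtqq$rtruorp  (last char: 'p')
  sorted[2] = orpoqtqq$rtru  (last char: 'u')
  sorted[3] = poqtqq$rtruor  (last char: 'r')
  sorted[4] = q$rtruorpoqtq  (last char: 'q')
  sorted[5] = qq$rtruorpoqt  (last char: 't')
  sorted[6] = qtqq$rtruorpo  (last char: 'o')
  sorted[7] = rpoqtqq$rtruo  (last char: 'o')
  sorted[8] = rtruorpoqtqq$  (last char: '$')
  sorted[9] = ruorpoqtqq$rt  (last char: 't')
  sorted[10] = tqq$rtruorpoq  (last char: 'q')
  sorted[11] = truorpoqtqq$r  (last char: 'r')
  sorted[12] = uorpoqtqq$rtr  (last char: 'r')
Last column: qpurqtoo$tqrr
Original string S is at sorted index 8

Answer: qpurqtoo$tqrr
8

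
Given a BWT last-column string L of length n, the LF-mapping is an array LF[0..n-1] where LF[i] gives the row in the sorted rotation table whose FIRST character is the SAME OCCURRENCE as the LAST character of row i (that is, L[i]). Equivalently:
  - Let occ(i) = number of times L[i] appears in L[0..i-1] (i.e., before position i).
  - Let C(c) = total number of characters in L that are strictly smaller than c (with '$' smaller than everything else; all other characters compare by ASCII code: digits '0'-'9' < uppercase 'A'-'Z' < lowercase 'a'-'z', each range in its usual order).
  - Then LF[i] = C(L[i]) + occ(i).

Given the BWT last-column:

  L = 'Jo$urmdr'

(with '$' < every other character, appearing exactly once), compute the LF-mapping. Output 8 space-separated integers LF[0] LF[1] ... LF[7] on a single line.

Answer: 1 4 0 7 5 3 2 6

Derivation:
Char counts: '$':1, 'J':1, 'd':1, 'm':1, 'o':1, 'r':2, 'u':1
C (first-col start): C('$')=0, C('J')=1, C('d')=2, C('m')=3, C('o')=4, C('r')=5, C('u')=7
L[0]='J': occ=0, LF[0]=C('J')+0=1+0=1
L[1]='o': occ=0, LF[1]=C('o')+0=4+0=4
L[2]='$': occ=0, LF[2]=C('$')+0=0+0=0
L[3]='u': occ=0, LF[3]=C('u')+0=7+0=7
L[4]='r': occ=0, LF[4]=C('r')+0=5+0=5
L[5]='m': occ=0, LF[5]=C('m')+0=3+0=3
L[6]='d': occ=0, LF[6]=C('d')+0=2+0=2
L[7]='r': occ=1, LF[7]=C('r')+1=5+1=6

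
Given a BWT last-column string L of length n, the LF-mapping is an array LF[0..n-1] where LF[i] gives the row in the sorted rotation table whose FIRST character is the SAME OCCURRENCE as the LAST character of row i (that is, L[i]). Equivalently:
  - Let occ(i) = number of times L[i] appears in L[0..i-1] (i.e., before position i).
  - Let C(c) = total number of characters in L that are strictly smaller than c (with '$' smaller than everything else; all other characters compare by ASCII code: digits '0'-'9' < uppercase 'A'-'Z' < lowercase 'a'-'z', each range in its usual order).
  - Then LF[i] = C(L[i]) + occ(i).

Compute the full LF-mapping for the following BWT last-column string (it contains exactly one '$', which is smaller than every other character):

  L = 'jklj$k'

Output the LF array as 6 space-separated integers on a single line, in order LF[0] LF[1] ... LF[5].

Char counts: '$':1, 'j':2, 'k':2, 'l':1
C (first-col start): C('$')=0, C('j')=1, C('k')=3, C('l')=5
L[0]='j': occ=0, LF[0]=C('j')+0=1+0=1
L[1]='k': occ=0, LF[1]=C('k')+0=3+0=3
L[2]='l': occ=0, LF[2]=C('l')+0=5+0=5
L[3]='j': occ=1, LF[3]=C('j')+1=1+1=2
L[4]='$': occ=0, LF[4]=C('$')+0=0+0=0
L[5]='k': occ=1, LF[5]=C('k')+1=3+1=4

Answer: 1 3 5 2 0 4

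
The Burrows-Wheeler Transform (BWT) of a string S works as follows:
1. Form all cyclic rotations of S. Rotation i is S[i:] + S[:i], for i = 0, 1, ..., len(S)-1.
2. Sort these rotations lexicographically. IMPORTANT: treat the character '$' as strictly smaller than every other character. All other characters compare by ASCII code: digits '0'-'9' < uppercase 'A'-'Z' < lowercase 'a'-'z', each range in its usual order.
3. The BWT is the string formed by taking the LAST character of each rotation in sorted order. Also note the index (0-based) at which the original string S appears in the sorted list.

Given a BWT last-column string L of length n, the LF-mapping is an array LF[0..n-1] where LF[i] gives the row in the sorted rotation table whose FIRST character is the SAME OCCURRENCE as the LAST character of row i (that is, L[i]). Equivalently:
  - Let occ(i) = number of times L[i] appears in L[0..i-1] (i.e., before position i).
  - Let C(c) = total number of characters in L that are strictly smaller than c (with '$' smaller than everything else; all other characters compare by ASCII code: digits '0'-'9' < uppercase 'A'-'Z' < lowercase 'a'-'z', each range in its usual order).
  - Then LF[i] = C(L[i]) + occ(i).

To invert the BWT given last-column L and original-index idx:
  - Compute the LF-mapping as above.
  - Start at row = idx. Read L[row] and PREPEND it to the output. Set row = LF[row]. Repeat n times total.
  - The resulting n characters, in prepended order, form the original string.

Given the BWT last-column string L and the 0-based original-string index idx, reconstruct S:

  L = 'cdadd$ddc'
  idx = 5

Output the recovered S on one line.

LF mapping: 2 4 1 5 6 0 7 8 3
Walk LF starting at row 5, prepending L[row]:
  step 1: row=5, L[5]='$', prepend. Next row=LF[5]=0
  step 2: row=0, L[0]='c', prepend. Next row=LF[0]=2
  step 3: row=2, L[2]='a', prepend. Next row=LF[2]=1
  step 4: row=1, L[1]='d', prepend. Next row=LF[1]=4
  step 5: row=4, L[4]='d', prepend. Next row=LF[4]=6
  step 6: row=6, L[6]='d', prepend. Next row=LF[6]=7
  step 7: row=7, L[7]='d', prepend. Next row=LF[7]=8
  step 8: row=8, L[8]='c', prepend. Next row=LF[8]=3
  step 9: row=3, L[3]='d', prepend. Next row=LF[3]=5
Reversed output: dcddddac$

Answer: dcddddac$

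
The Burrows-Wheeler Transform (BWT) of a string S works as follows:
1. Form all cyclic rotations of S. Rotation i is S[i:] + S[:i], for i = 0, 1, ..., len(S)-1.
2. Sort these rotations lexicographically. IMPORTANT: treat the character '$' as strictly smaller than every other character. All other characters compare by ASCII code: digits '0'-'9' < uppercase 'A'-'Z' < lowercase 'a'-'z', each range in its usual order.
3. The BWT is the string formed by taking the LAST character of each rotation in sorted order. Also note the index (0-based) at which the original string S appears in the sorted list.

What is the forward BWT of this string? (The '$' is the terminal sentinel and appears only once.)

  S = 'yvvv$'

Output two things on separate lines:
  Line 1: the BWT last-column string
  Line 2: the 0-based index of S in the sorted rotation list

All 5 rotations (rotation i = S[i:]+S[:i]):
  rot[0] = yvvv$
  rot[1] = vvv$y
  rot[2] = vv$yv
  rot[3] = v$yvv
  rot[4] = $yvvv
Sorted (with $ < everything):
  sorted[0] = $yvvv  (last char: 'v')
  sorted[1] = v$yvv  (last char: 'v')
  sorted[2] = vv$yv  (last char: 'v')
  sorted[3] = vvv$y  (last char: 'y')
  sorted[4] = yvvv$  (last char: '$')
Last column: vvvy$
Original string S is at sorted index 4

Answer: vvvy$
4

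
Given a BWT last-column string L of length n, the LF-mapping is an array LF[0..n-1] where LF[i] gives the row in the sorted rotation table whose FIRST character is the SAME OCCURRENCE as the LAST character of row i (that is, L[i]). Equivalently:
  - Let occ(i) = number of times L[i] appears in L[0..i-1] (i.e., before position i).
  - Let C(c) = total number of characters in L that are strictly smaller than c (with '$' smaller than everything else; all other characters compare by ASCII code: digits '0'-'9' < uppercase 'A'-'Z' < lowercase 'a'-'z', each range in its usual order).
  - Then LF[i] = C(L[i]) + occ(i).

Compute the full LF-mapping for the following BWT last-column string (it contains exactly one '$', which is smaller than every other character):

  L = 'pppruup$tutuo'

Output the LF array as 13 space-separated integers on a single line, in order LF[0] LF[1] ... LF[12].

Answer: 2 3 4 6 9 10 5 0 7 11 8 12 1

Derivation:
Char counts: '$':1, 'o':1, 'p':4, 'r':1, 't':2, 'u':4
C (first-col start): C('$')=0, C('o')=1, C('p')=2, C('r')=6, C('t')=7, C('u')=9
L[0]='p': occ=0, LF[0]=C('p')+0=2+0=2
L[1]='p': occ=1, LF[1]=C('p')+1=2+1=3
L[2]='p': occ=2, LF[2]=C('p')+2=2+2=4
L[3]='r': occ=0, LF[3]=C('r')+0=6+0=6
L[4]='u': occ=0, LF[4]=C('u')+0=9+0=9
L[5]='u': occ=1, LF[5]=C('u')+1=9+1=10
L[6]='p': occ=3, LF[6]=C('p')+3=2+3=5
L[7]='$': occ=0, LF[7]=C('$')+0=0+0=0
L[8]='t': occ=0, LF[8]=C('t')+0=7+0=7
L[9]='u': occ=2, LF[9]=C('u')+2=9+2=11
L[10]='t': occ=1, LF[10]=C('t')+1=7+1=8
L[11]='u': occ=3, LF[11]=C('u')+3=9+3=12
L[12]='o': occ=0, LF[12]=C('o')+0=1+0=1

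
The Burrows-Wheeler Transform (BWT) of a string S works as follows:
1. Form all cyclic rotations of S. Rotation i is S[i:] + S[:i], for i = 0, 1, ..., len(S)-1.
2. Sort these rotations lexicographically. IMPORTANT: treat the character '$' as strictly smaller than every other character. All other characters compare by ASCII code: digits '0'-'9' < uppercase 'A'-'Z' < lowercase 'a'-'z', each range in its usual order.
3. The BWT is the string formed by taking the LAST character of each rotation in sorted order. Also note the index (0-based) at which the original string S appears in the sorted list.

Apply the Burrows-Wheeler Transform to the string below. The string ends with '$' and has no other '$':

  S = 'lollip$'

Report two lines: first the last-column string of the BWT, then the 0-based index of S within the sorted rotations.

All 7 rotations (rotation i = S[i:]+S[:i]):
  rot[0] = lollip$
  rot[1] = ollip$l
  rot[2] = llip$lo
  rot[3] = lip$lol
  rot[4] = ip$loll
  rot[5] = p$lolli
  rot[6] = $lollip
Sorted (with $ < everything):
  sorted[0] = $lollip  (last char: 'p')
  sorted[1] = ip$loll  (last char: 'l')
  sorted[2] = lip$lol  (last char: 'l')
  sorted[3] = llip$lo  (last char: 'o')
  sorted[4] = lollip$  (last char: '$')
  sorted[5] = ollip$l  (last char: 'l')
  sorted[6] = p$lolli  (last char: 'i')
Last column: pllo$li
Original string S is at sorted index 4

Answer: pllo$li
4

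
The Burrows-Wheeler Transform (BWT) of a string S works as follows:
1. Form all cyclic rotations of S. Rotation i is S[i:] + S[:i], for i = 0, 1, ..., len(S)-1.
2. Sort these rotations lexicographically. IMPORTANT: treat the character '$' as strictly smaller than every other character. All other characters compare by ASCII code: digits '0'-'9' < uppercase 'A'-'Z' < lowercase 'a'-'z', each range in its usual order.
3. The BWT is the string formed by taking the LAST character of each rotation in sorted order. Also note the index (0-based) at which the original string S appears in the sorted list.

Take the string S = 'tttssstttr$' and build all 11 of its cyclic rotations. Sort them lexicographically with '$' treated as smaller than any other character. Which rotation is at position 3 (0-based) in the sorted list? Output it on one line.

All 11 rotations (rotation i = S[i:]+S[:i]):
  rot[0] = tttssstttr$
  rot[1] = ttssstttr$t
  rot[2] = tssstttr$tt
  rot[3] = ssstttr$ttt
  rot[4] = sstttr$ttts
  rot[5] = stttr$tttss
  rot[6] = tttr$tttsss
  rot[7] = ttr$tttssst
  rot[8] = tr$tttssstt
  rot[9] = r$tttsssttt
  rot[10] = $tttssstttr
Sorted (with $ < everything):
  sorted[0] = $tttssstttr
  sorted[1] = r$tttsssttt
  sorted[2] = ssstttr$ttt
  sorted[3] = sstttr$ttts
  sorted[4] = stttr$tttss
  sorted[5] = tr$tttssstt
  sorted[6] = tssstttr$tt
  sorted[7] = ttr$tttssst
  sorted[8] = ttssstttr$t
  sorted[9] = tttr$tttsss
  sorted[10] = tttssstttr$
sorted[3] = sstttr$ttts

Answer: sstttr$ttts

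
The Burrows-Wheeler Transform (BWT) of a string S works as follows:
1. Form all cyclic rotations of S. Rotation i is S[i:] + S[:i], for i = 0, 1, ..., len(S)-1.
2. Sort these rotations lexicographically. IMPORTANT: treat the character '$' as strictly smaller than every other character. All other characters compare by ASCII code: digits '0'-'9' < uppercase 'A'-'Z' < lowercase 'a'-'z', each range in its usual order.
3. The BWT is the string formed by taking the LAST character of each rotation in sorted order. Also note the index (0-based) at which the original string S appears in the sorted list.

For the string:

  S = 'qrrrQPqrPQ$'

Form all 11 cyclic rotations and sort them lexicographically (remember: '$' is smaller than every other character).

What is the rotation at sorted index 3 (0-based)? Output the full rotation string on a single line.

All 11 rotations (rotation i = S[i:]+S[:i]):
  rot[0] = qrrrQPqrPQ$
  rot[1] = rrrQPqrPQ$q
  rot[2] = rrQPqrPQ$qr
  rot[3] = rQPqrPQ$qrr
  rot[4] = QPqrPQ$qrrr
  rot[5] = PqrPQ$qrrrQ
  rot[6] = qrPQ$qrrrQP
  rot[7] = rPQ$qrrrQPq
  rot[8] = PQ$qrrrQPqr
  rot[9] = Q$qrrrQPqrP
  rot[10] = $qrrrQPqrPQ
Sorted (with $ < everything):
  sorted[0] = $qrrrQPqrPQ
  sorted[1] = PQ$qrrrQPqr
  sorted[2] = PqrPQ$qrrrQ
  sorted[3] = Q$qrrrQPqrP
  sorted[4] = QPqrPQ$qrrr
  sorted[5] = qrPQ$qrrrQP
  sorted[6] = qrrrQPqrPQ$
  sorted[7] = rPQ$qrrrQPq
  sorted[8] = rQPqrPQ$qrr
  sorted[9] = rrQPqrPQ$qr
  sorted[10] = rrrQPqrPQ$q
sorted[3] = Q$qrrrQPqrP

Answer: Q$qrrrQPqrP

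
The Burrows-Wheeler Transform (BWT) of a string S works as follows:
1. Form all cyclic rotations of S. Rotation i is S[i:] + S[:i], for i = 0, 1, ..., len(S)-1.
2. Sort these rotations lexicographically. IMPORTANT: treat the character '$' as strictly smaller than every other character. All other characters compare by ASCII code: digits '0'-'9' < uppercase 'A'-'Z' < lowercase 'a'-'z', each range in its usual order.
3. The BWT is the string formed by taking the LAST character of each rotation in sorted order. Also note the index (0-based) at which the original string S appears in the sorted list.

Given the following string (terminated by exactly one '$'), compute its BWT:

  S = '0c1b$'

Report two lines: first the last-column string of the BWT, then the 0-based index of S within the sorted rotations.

Answer: b$c10
1

Derivation:
All 5 rotations (rotation i = S[i:]+S[:i]):
  rot[0] = 0c1b$
  rot[1] = c1b$0
  rot[2] = 1b$0c
  rot[3] = b$0c1
  rot[4] = $0c1b
Sorted (with $ < everything):
  sorted[0] = $0c1b  (last char: 'b')
  sorted[1] = 0c1b$  (last char: '$')
  sorted[2] = 1b$0c  (last char: 'c')
  sorted[3] = b$0c1  (last char: '1')
  sorted[4] = c1b$0  (last char: '0')
Last column: b$c10
Original string S is at sorted index 1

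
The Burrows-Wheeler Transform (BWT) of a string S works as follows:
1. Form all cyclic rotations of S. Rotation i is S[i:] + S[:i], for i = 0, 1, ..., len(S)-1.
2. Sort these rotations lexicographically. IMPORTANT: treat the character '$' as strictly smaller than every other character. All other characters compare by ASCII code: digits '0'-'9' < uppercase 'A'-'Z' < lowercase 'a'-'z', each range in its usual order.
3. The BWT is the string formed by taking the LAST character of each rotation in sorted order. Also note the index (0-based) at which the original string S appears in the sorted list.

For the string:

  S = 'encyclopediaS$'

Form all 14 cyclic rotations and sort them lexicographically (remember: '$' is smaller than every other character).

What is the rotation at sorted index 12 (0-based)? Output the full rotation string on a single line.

All 14 rotations (rotation i = S[i:]+S[:i]):
  rot[0] = encyclopediaS$
  rot[1] = ncyclopediaS$e
  rot[2] = cyclopediaS$en
  rot[3] = yclopediaS$enc
  rot[4] = clopediaS$ency
  rot[5] = lopediaS$encyc
  rot[6] = opediaS$encycl
  rot[7] = pediaS$encyclo
  rot[8] = ediaS$encyclop
  rot[9] = diaS$encyclope
  rot[10] = iaS$encycloped
  rot[11] = aS$encyclopedi
  rot[12] = S$encyclopedia
  rot[13] = $encyclopediaS
Sorted (with $ < everything):
  sorted[0] = $encyclopediaS
  sorted[1] = S$encyclopedia
  sorted[2] = aS$encyclopedi
  sorted[3] = clopediaS$ency
  sorted[4] = cyclopediaS$en
  sorted[5] = diaS$encyclope
  sorted[6] = ediaS$encyclop
  sorted[7] = encyclopediaS$
  sorted[8] = iaS$encycloped
  sorted[9] = lopediaS$encyc
  sorted[10] = ncyclopediaS$e
  sorted[11] = opediaS$encycl
  sorted[12] = pediaS$encyclo
  sorted[13] = yclopediaS$enc
sorted[12] = pediaS$encyclo

Answer: pediaS$encyclo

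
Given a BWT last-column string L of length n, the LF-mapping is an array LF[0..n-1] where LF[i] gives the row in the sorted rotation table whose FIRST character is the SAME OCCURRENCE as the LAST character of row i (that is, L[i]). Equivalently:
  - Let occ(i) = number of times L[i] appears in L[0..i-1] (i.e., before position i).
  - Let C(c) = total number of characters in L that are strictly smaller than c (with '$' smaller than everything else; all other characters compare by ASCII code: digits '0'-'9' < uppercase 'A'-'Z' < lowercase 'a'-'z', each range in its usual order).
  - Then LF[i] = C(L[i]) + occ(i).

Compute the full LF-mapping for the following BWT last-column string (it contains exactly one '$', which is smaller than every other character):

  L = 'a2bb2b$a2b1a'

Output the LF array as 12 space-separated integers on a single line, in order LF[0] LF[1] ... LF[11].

Char counts: '$':1, '1':1, '2':3, 'a':3, 'b':4
C (first-col start): C('$')=0, C('1')=1, C('2')=2, C('a')=5, C('b')=8
L[0]='a': occ=0, LF[0]=C('a')+0=5+0=5
L[1]='2': occ=0, LF[1]=C('2')+0=2+0=2
L[2]='b': occ=0, LF[2]=C('b')+0=8+0=8
L[3]='b': occ=1, LF[3]=C('b')+1=8+1=9
L[4]='2': occ=1, LF[4]=C('2')+1=2+1=3
L[5]='b': occ=2, LF[5]=C('b')+2=8+2=10
L[6]='$': occ=0, LF[6]=C('$')+0=0+0=0
L[7]='a': occ=1, LF[7]=C('a')+1=5+1=6
L[8]='2': occ=2, LF[8]=C('2')+2=2+2=4
L[9]='b': occ=3, LF[9]=C('b')+3=8+3=11
L[10]='1': occ=0, LF[10]=C('1')+0=1+0=1
L[11]='a': occ=2, LF[11]=C('a')+2=5+2=7

Answer: 5 2 8 9 3 10 0 6 4 11 1 7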